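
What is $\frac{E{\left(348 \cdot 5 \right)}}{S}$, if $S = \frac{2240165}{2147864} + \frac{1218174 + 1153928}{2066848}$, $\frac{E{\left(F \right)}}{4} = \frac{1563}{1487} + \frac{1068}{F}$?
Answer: $\frac{398403513841042304}{131053937433121845} \approx 3.04$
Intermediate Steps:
$E{\left(F \right)} = \frac{6252}{1487} + \frac{4272}{F}$ ($E{\left(F \right)} = 4 \left(\frac{1563}{1487} + \frac{1068}{F}\right) = \frac{6252}{1487} + \frac{4272}{F}$)
$S = \frac{607814565003}{277456775792}$ ($S = 2240165 \cdot \frac{1}{2147864} + 2372102 \cdot \frac{1}{2066848} = \frac{2240165}{2147864} + \frac{1186051}{1033424} = \frac{607814565003}{277456775792} \approx 2.1907$)
$\frac{E{\left(348 \cdot 5 \right)}}{S} = \frac{\frac{6252}{1487} + \frac{4272}{348 \cdot 5}}{\frac{607814565003}{277456775792}} = \left(\frac{6252}{1487} + \frac{4272}{1740}\right) \frac{277456775792}{607814565003} = \left(\frac{6252}{1487} + 4272 \cdot \frac{1}{1740}\right) \frac{277456775792}{607814565003} = \left(\frac{6252}{1487} + \frac{356}{145}\right) \frac{277456775792}{607814565003} = \frac{1435912}{215615} \cdot \frac{277456775792}{607814565003} = \frac{398403513841042304}{131053937433121845}$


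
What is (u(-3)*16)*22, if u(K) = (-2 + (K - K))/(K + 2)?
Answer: 704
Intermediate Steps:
u(K) = -2/(2 + K) (u(K) = (-2 + 0)/(2 + K) = -2/(2 + K))
(u(-3)*16)*22 = (-2/(2 - 3)*16)*22 = (-2/(-1)*16)*22 = (-2*(-1)*16)*22 = (2*16)*22 = 32*22 = 704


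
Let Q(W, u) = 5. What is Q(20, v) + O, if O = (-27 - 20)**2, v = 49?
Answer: 2214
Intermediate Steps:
O = 2209 (O = (-47)**2 = 2209)
Q(20, v) + O = 5 + 2209 = 2214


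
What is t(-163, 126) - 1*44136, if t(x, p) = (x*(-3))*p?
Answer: 17478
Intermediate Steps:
t(x, p) = -3*p*x (t(x, p) = (-3*x)*p = -3*p*x)
t(-163, 126) - 1*44136 = -3*126*(-163) - 1*44136 = 61614 - 44136 = 17478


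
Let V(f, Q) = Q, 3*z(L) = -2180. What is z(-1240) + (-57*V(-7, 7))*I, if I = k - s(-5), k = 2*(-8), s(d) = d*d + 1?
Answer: 48094/3 ≈ 16031.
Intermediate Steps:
z(L) = -2180/3 (z(L) = (⅓)*(-2180) = -2180/3)
s(d) = 1 + d² (s(d) = d² + 1 = 1 + d²)
k = -16
I = -42 (I = -16 - (1 + (-5)²) = -16 - (1 + 25) = -16 - 1*26 = -16 - 26 = -42)
z(-1240) + (-57*V(-7, 7))*I = -2180/3 - 57*7*(-42) = -2180/3 - 399*(-42) = -2180/3 + 16758 = 48094/3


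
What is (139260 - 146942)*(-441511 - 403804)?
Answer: 6493709830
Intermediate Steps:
(139260 - 146942)*(-441511 - 403804) = -7682*(-845315) = 6493709830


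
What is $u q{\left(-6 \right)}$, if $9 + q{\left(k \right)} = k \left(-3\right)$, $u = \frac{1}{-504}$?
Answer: $- \frac{1}{56} \approx -0.017857$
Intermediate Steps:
$u = - \frac{1}{504} \approx -0.0019841$
$q{\left(k \right)} = -9 - 3 k$ ($q{\left(k \right)} = -9 + k \left(-3\right) = -9 - 3 k$)
$u q{\left(-6 \right)} = - \frac{-9 - -18}{504} = - \frac{-9 + 18}{504} = \left(- \frac{1}{504}\right) 9 = - \frac{1}{56}$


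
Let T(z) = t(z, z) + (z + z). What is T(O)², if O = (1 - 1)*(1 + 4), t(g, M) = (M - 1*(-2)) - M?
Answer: 4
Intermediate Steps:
t(g, M) = 2 (t(g, M) = (M + 2) - M = (2 + M) - M = 2)
O = 0 (O = 0*5 = 0)
T(z) = 2 + 2*z (T(z) = 2 + (z + z) = 2 + 2*z)
T(O)² = (2 + 2*0)² = (2 + 0)² = 2² = 4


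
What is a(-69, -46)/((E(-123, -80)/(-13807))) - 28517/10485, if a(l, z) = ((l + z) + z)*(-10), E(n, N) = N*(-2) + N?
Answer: -23307617731/83880 ≈ -2.7787e+5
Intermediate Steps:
E(n, N) = -N (E(n, N) = -2*N + N = -N)
a(l, z) = -20*z - 10*l (a(l, z) = (l + 2*z)*(-10) = -20*z - 10*l)
a(-69, -46)/((E(-123, -80)/(-13807))) - 28517/10485 = (-20*(-46) - 10*(-69))/((-1*(-80)/(-13807))) - 28517/10485 = (920 + 690)/((80*(-1/13807))) - 28517*1/10485 = 1610/(-80/13807) - 28517/10485 = 1610*(-13807/80) - 28517/10485 = -2222927/8 - 28517/10485 = -23307617731/83880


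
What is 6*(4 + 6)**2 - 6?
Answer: 594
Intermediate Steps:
6*(4 + 6)**2 - 6 = 6*10**2 - 6 = 6*100 - 6 = 600 - 6 = 594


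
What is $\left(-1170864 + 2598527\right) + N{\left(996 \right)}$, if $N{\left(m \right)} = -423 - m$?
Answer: $1426244$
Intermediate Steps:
$\left(-1170864 + 2598527\right) + N{\left(996 \right)} = \left(-1170864 + 2598527\right) - 1419 = 1427663 - 1419 = 1426244$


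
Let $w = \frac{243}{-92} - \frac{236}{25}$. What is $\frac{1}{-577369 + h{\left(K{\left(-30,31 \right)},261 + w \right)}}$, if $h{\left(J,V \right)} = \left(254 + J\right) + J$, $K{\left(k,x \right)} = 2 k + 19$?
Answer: $- \frac{1}{577197} \approx -1.7325 \cdot 10^{-6}$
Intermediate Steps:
$K{\left(k,x \right)} = 19 + 2 k$
$w = - \frac{27787}{2300}$ ($w = 243 \left(- \frac{1}{92}\right) - \frac{236}{25} = - \frac{243}{92} - \frac{236}{25} = - \frac{27787}{2300} \approx -12.081$)
$h{\left(J,V \right)} = 254 + 2 J$
$\frac{1}{-577369 + h{\left(K{\left(-30,31 \right)},261 + w \right)}} = \frac{1}{-577369 + \left(254 + 2 \left(19 + 2 \left(-30\right)\right)\right)} = \frac{1}{-577369 + \left(254 + 2 \left(19 - 60\right)\right)} = \frac{1}{-577369 + \left(254 + 2 \left(-41\right)\right)} = \frac{1}{-577369 + \left(254 - 82\right)} = \frac{1}{-577369 + 172} = \frac{1}{-577197} = - \frac{1}{577197}$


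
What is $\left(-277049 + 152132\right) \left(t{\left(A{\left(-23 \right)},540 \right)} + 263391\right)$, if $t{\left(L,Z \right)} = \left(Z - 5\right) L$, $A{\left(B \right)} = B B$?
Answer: $-68255398302$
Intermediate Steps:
$A{\left(B \right)} = B^{2}$
$t{\left(L,Z \right)} = L \left(-5 + Z\right)$ ($t{\left(L,Z \right)} = \left(-5 + Z\right) L = L \left(-5 + Z\right)$)
$\left(-277049 + 152132\right) \left(t{\left(A{\left(-23 \right)},540 \right)} + 263391\right) = \left(-277049 + 152132\right) \left(\left(-23\right)^{2} \left(-5 + 540\right) + 263391\right) = - 124917 \left(529 \cdot 535 + 263391\right) = - 124917 \left(283015 + 263391\right) = \left(-124917\right) 546406 = -68255398302$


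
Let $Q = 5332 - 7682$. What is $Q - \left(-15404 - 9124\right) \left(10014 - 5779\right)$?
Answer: $103873730$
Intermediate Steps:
$Q = -2350$
$Q - \left(-15404 - 9124\right) \left(10014 - 5779\right) = -2350 - \left(-15404 - 9124\right) \left(10014 - 5779\right) = -2350 - \left(-24528\right) 4235 = -2350 - -103876080 = -2350 + 103876080 = 103873730$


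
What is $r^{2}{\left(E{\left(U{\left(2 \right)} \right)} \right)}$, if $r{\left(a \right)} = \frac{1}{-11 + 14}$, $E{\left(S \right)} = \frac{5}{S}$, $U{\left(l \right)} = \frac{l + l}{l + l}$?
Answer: $\frac{1}{9} \approx 0.11111$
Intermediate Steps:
$U{\left(l \right)} = 1$ ($U{\left(l \right)} = \frac{2 l}{2 l} = 2 l \frac{1}{2 l} = 1$)
$r{\left(a \right)} = \frac{1}{3}$
$r^{2}{\left(E{\left(U{\left(2 \right)} \right)} \right)} = \left(\frac{1}{3}\right)^{2} = \frac{1}{9}$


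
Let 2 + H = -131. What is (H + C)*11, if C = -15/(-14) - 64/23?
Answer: -477147/322 ≈ -1481.8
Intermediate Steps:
H = -133 (H = -2 - 131 = -133)
C = -551/322 (C = -15*(-1/14) - 64*1/23 = 15/14 - 64/23 = -551/322 ≈ -1.7112)
(H + C)*11 = (-133 - 551/322)*11 = -43377/322*11 = -477147/322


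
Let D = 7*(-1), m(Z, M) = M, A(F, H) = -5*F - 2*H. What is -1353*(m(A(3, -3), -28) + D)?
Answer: 47355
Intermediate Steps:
D = -7
-1353*(m(A(3, -3), -28) + D) = -1353*(-28 - 7) = -1353*(-35) = 47355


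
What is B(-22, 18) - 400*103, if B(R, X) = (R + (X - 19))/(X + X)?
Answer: -1483223/36 ≈ -41201.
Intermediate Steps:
B(R, X) = (-19 + R + X)/(2*X) (B(R, X) = (R + (-19 + X))/((2*X)) = (-19 + R + X)*(1/(2*X)) = (-19 + R + X)/(2*X))
B(-22, 18) - 400*103 = (1/2)*(-19 - 22 + 18)/18 - 400*103 = (1/2)*(1/18)*(-23) - 41200 = -23/36 - 41200 = -1483223/36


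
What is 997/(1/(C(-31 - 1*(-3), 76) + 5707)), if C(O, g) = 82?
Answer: 5771633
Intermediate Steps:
997/(1/(C(-31 - 1*(-3), 76) + 5707)) = 997/(1/(82 + 5707)) = 997/(1/5789) = 997*5789 = 5771633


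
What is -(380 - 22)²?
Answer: -128164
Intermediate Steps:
-(380 - 22)² = -1*358² = -1*128164 = -128164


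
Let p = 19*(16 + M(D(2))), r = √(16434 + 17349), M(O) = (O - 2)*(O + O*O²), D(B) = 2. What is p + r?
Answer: 304 + √33783 ≈ 487.80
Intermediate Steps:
M(O) = (-2 + O)*(O + O³)
r = √33783 ≈ 183.80
p = 304 (p = 19*(16 + 2*(-2 + 2 + 2³ - 2*2²)) = 19*(16 + 2*(-2 + 2 + 8 - 2*4)) = 19*(16 + 2*(-2 + 2 + 8 - 8)) = 19*(16 + 2*0) = 19*(16 + 0) = 19*16 = 304)
p + r = 304 + √33783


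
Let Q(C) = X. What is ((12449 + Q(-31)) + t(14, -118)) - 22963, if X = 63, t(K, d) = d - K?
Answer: -10583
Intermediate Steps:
Q(C) = 63
((12449 + Q(-31)) + t(14, -118)) - 22963 = ((12449 + 63) + (-118 - 1*14)) - 22963 = (12512 + (-118 - 14)) - 22963 = (12512 - 132) - 22963 = 12380 - 22963 = -10583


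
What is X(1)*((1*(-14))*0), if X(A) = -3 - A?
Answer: 0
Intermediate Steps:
X(1)*((1*(-14))*0) = (-3 - 1*1)*((1*(-14))*0) = (-3 - 1)*(-14*0) = -4*0 = 0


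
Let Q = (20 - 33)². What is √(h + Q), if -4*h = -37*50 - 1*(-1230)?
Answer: 18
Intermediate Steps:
Q = 169 (Q = (-13)² = 169)
h = 155 (h = -(-37*50 - 1*(-1230))/4 = -(-1850 + 1230)/4 = -¼*(-620) = 155)
√(h + Q) = √(155 + 169) = √324 = 18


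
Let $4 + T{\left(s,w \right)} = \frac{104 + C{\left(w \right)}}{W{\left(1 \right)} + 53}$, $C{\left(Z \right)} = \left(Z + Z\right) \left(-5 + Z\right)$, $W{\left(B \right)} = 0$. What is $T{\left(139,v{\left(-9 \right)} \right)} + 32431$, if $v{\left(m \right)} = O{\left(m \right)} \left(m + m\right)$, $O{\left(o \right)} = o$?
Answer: $\frac{1769603}{53} \approx 33389.0$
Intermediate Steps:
$C{\left(Z \right)} = 2 Z \left(-5 + Z\right)$
$v{\left(m \right)} = 2 m^{2}$ ($v{\left(m \right)} = m \left(m + m\right) = m 2 m = 2 m^{2}$)
$T{\left(s,w \right)} = - \frac{108}{53} + \frac{2 w \left(-5 + w\right)}{53}$ ($T{\left(s,w \right)} = -4 + \frac{104 + 2 w \left(-5 + w\right)}{0 + 53} = -4 + \frac{104 + 2 w \left(-5 + w\right)}{53} = -4 + \left(104 + 2 w \left(-5 + w\right)\right) \frac{1}{53} = -4 + \left(\frac{104}{53} + \frac{2 w \left(-5 + w\right)}{53}\right) = - \frac{108}{53} + \frac{2 w \left(-5 + w\right)}{53}$)
$T{\left(139,v{\left(-9 \right)} \right)} + 32431 = \left(- \frac{108}{53} + \frac{2 \cdot 2 \left(-9\right)^{2} \left(-5 + 2 \left(-9\right)^{2}\right)}{53}\right) + 32431 = \left(- \frac{108}{53} + \frac{2 \cdot 2 \cdot 81 \left(-5 + 2 \cdot 81\right)}{53}\right) + 32431 = \left(- \frac{108}{53} + \frac{2}{53} \cdot 162 \left(-5 + 162\right)\right) + 32431 = \left(- \frac{108}{53} + \frac{2}{53} \cdot 162 \cdot 157\right) + 32431 = \left(- \frac{108}{53} + \frac{50868}{53}\right) + 32431 = \frac{50760}{53} + 32431 = \frac{1769603}{53}$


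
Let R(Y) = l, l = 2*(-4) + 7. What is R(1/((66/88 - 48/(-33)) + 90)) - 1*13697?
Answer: -13698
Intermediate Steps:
l = -1 (l = -8 + 7 = -1)
R(Y) = -1
R(1/((66/88 - 48/(-33)) + 90)) - 1*13697 = -1 - 1*13697 = -1 - 13697 = -13698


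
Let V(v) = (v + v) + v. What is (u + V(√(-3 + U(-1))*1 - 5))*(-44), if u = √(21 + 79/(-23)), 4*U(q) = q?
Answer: 660 - 88*√2323/23 - 66*I*√13 ≈ 475.59 - 237.97*I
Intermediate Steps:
U(q) = q/4
u = 2*√2323/23 (u = √(21 + 79*(-1/23)) = √(21 - 79/23) = √(404/23) = 2*√2323/23 ≈ 4.1911)
V(v) = 3*v (V(v) = 2*v + v = 3*v)
(u + V(√(-3 + U(-1))*1 - 5))*(-44) = (2*√2323/23 + 3*(√(-3 + (¼)*(-1))*1 - 5))*(-44) = (2*√2323/23 + 3*(√(-3 - ¼)*1 - 5))*(-44) = (2*√2323/23 + 3*(√(-13/4)*1 - 5))*(-44) = (2*√2323/23 + 3*((I*√13/2)*1 - 5))*(-44) = (2*√2323/23 + 3*(I*√13/2 - 5))*(-44) = (2*√2323/23 + 3*(-5 + I*√13/2))*(-44) = (2*√2323/23 + (-15 + 3*I*√13/2))*(-44) = (-15 + 2*√2323/23 + 3*I*√13/2)*(-44) = 660 - 88*√2323/23 - 66*I*√13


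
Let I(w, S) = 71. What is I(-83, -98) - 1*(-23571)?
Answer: 23642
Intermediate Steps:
I(-83, -98) - 1*(-23571) = 71 - 1*(-23571) = 71 + 23571 = 23642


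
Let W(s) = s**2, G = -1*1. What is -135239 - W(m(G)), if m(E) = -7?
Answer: -135288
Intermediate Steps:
G = -1
-135239 - W(m(G)) = -135239 - 1*(-7)**2 = -135239 - 1*49 = -135239 - 49 = -135288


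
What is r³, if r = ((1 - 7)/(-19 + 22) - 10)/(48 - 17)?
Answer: -1728/29791 ≈ -0.058004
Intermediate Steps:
r = -12/31 (r = (-6/3 - 10)/31 = (-6*⅓ - 10)*(1/31) = (-2 - 10)*(1/31) = -12*1/31 = -12/31 ≈ -0.38710)
r³ = (-12/31)³ = -1728/29791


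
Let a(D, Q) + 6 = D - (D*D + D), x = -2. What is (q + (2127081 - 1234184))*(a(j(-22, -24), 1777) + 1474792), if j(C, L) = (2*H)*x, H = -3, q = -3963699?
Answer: -4528333602884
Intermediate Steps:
j(C, L) = 12 (j(C, L) = (2*(-3))*(-2) = -6*(-2) = 12)
a(D, Q) = -6 - D**2 (a(D, Q) = -6 + (D - (D*D + D)) = -6 + (D - (D**2 + D)) = -6 + (D - (D + D**2)) = -6 + (D + (-D - D**2)) = -6 - D**2)
(q + (2127081 - 1234184))*(a(j(-22, -24), 1777) + 1474792) = (-3963699 + (2127081 - 1234184))*((-6 - 1*12**2) + 1474792) = (-3963699 + 892897)*((-6 - 1*144) + 1474792) = -3070802*((-6 - 144) + 1474792) = -3070802*(-150 + 1474792) = -3070802*1474642 = -4528333602884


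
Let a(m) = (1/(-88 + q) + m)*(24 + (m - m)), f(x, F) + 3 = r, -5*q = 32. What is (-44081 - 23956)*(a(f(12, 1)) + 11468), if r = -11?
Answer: -44684864601/59 ≈ -7.5737e+8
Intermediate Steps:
q = -32/5 (q = -1/5*32 = -32/5 ≈ -6.4000)
f(x, F) = -14 (f(x, F) = -3 - 11 = -14)
a(m) = -15/59 + 24*m (a(m) = (1/(-88 - 32/5) + m)*(24 + (m - m)) = (1/(-472/5) + m)*(24 + 0) = (-5/472 + m)*24 = -15/59 + 24*m)
(-44081 - 23956)*(a(f(12, 1)) + 11468) = (-44081 - 23956)*((-15/59 + 24*(-14)) + 11468) = -68037*((-15/59 - 336) + 11468) = -68037*(-19839/59 + 11468) = -68037*656773/59 = -44684864601/59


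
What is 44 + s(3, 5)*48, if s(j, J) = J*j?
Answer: 764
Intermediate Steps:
44 + s(3, 5)*48 = 44 + (5*3)*48 = 44 + 15*48 = 44 + 720 = 764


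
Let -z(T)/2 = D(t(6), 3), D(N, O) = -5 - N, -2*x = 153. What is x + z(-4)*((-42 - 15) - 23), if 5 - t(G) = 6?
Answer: -1433/2 ≈ -716.50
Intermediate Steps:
x = -153/2 (x = -½*153 = -153/2 ≈ -76.500)
t(G) = -1 (t(G) = 5 - 1*6 = 5 - 6 = -1)
z(T) = 8 (z(T) = -2*(-5 - 1*(-1)) = -2*(-5 + 1) = -2*(-4) = 8)
x + z(-4)*((-42 - 15) - 23) = -153/2 + 8*((-42 - 15) - 23) = -153/2 + 8*(-57 - 23) = -153/2 + 8*(-80) = -153/2 - 640 = -1433/2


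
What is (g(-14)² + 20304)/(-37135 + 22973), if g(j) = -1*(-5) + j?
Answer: -20385/14162 ≈ -1.4394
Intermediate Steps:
g(j) = 5 + j
(g(-14)² + 20304)/(-37135 + 22973) = ((5 - 14)² + 20304)/(-37135 + 22973) = ((-9)² + 20304)/(-14162) = (81 + 20304)*(-1/14162) = 20385*(-1/14162) = -20385/14162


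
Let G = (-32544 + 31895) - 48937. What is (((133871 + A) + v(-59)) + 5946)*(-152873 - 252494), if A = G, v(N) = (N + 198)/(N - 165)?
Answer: -8193117684035/224 ≈ -3.6576e+10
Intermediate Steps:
G = -49586 (G = -649 - 48937 = -49586)
v(N) = (198 + N)/(-165 + N)
A = -49586
(((133871 + A) + v(-59)) + 5946)*(-152873 - 252494) = (((133871 - 49586) + (198 - 59)/(-165 - 59)) + 5946)*(-152873 - 252494) = ((84285 + 139/(-224)) + 5946)*(-405367) = ((84285 - 1/224*139) + 5946)*(-405367) = ((84285 - 139/224) + 5946)*(-405367) = (18879701/224 + 5946)*(-405367) = (20211605/224)*(-405367) = -8193117684035/224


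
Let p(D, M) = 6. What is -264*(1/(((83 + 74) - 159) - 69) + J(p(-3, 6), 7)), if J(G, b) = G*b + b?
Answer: -918192/71 ≈ -12932.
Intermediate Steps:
J(G, b) = b + G*b
-264*(1/(((83 + 74) - 159) - 69) + J(p(-3, 6), 7)) = -264*(1/(((83 + 74) - 159) - 69) + 7*(1 + 6)) = -264*(1/((157 - 159) - 69) + 7*7) = -264*(1/(-2 - 69) + 49) = -264*(1/(-71) + 49) = -264*(-1/71 + 49) = -264*3478/71 = -918192/71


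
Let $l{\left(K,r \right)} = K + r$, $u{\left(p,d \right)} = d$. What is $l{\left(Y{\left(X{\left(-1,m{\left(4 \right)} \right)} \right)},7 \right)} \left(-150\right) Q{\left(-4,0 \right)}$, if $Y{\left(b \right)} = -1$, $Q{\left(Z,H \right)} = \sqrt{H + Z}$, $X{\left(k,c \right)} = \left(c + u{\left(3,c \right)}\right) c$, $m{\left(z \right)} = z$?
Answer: $- 1800 i \approx - 1800.0 i$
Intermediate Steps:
$X{\left(k,c \right)} = 2 c^{2}$ ($X{\left(k,c \right)} = \left(c + c\right) c = 2 c c = 2 c^{2}$)
$l{\left(Y{\left(X{\left(-1,m{\left(4 \right)} \right)} \right)},7 \right)} \left(-150\right) Q{\left(-4,0 \right)} = \left(-1 + 7\right) \left(-150\right) \sqrt{0 - 4} = 6 \left(-150\right) \sqrt{-4} = - 900 \cdot 2 i = - 1800 i$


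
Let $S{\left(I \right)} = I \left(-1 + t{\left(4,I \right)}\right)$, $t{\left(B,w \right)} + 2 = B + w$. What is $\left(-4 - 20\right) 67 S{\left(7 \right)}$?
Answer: $-90048$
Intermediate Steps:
$t{\left(B,w \right)} = -2 + B + w$ ($t{\left(B,w \right)} = -2 + \left(B + w\right) = -2 + B + w$)
$S{\left(I \right)} = I \left(1 + I\right)$ ($S{\left(I \right)} = I \left(-1 + \left(-2 + 4 + I\right)\right) = I \left(-1 + \left(2 + I\right)\right) = I \left(1 + I\right)$)
$\left(-4 - 20\right) 67 S{\left(7 \right)} = \left(-4 - 20\right) 67 \cdot 7 \left(1 + 7\right) = \left(-24\right) 67 \cdot 7 \cdot 8 = \left(-1608\right) 56 = -90048$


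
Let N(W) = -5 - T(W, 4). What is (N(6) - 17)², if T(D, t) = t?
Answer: 676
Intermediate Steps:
N(W) = -9 (N(W) = -5 - 1*4 = -5 - 4 = -9)
(N(6) - 17)² = (-9 - 17)² = (-26)² = 676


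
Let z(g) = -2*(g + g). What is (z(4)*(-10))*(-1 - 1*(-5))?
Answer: 640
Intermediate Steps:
z(g) = -4*g
(z(4)*(-10))*(-1 - 1*(-5)) = (-4*4*(-10))*(-1 - 1*(-5)) = (-16*(-10))*(-1 + 5) = 160*4 = 640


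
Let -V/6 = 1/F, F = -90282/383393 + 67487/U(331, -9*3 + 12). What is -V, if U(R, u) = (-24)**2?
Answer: 1325006208/25822040959 ≈ 0.051313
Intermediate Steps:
U(R, u) = 576
F = 25822040959/220834368 (F = -90282/383393 + 67487/576 = 25822040959/220834368 ≈ 116.93)
V = -1325006208/25822040959 (V = -6/25822040959/220834368 = -6*220834368/25822040959 = -1325006208/25822040959 ≈ -0.051313)
-V = -1*(-1325006208/25822040959) = 1325006208/25822040959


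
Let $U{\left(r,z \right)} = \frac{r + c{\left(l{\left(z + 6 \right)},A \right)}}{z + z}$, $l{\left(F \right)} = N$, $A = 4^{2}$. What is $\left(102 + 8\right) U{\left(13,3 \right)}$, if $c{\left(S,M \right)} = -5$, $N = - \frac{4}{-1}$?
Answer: $\frac{440}{3} \approx 146.67$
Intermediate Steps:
$N = 4$ ($N = \left(-4\right) \left(-1\right) = 4$)
$A = 16$
$l{\left(F \right)} = 4$
$U{\left(r,z \right)} = \frac{-5 + r}{2 z}$ ($U{\left(r,z \right)} = \frac{r - 5}{z + z} = \frac{-5 + r}{2 z}$)
$\left(102 + 8\right) U{\left(13,3 \right)} = \left(102 + 8\right) \frac{-5 + 13}{2 \cdot 3} = 110 \cdot \frac{1}{2} \cdot \frac{1}{3} \cdot 8 = 110 \cdot \frac{4}{3} = \frac{440}{3}$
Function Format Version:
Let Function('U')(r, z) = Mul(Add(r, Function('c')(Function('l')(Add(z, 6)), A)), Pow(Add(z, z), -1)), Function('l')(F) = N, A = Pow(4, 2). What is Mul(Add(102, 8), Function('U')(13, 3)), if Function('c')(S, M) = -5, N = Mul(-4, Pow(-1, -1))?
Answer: Rational(440, 3) ≈ 146.67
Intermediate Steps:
N = 4 (N = Mul(-4, -1) = 4)
A = 16
Function('l')(F) = 4
Function('U')(r, z) = Mul(Rational(1, 2), Pow(z, -1), Add(-5, r)) (Function('U')(r, z) = Mul(Add(r, -5), Pow(Add(z, z), -1)) = Mul(Add(-5, r), Pow(Mul(2, z), -1)) = Mul(Add(-5, r), Mul(Rational(1, 2), Pow(z, -1))) = Mul(Rational(1, 2), Pow(z, -1), Add(-5, r)))
Mul(Add(102, 8), Function('U')(13, 3)) = Mul(Add(102, 8), Mul(Rational(1, 2), Pow(3, -1), Add(-5, 13))) = Mul(110, Mul(Rational(1, 2), Rational(1, 3), 8)) = Mul(110, Rational(4, 3)) = Rational(440, 3)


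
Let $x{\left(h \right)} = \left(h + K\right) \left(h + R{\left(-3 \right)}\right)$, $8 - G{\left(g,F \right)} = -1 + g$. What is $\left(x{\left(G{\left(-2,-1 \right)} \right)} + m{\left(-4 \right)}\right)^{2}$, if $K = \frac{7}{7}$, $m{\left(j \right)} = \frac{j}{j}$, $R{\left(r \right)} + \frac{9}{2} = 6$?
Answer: $22801$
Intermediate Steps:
$R{\left(r \right)} = \frac{3}{2}$ ($R{\left(r \right)} = - \frac{9}{2} + 6 = \frac{3}{2}$)
$G{\left(g,F \right)} = 9 - g$ ($G{\left(g,F \right)} = 8 - \left(-1 + g\right) = 9 - g$)
$m{\left(j \right)} = 1$
$K = 1$ ($K = 7 \cdot \frac{1}{7} = 1$)
$x{\left(h \right)} = \left(1 + h\right) \left(\frac{3}{2} + h\right)$ ($x{\left(h \right)} = \left(h + 1\right) \left(h + \frac{3}{2}\right) = \left(1 + h\right) \left(\frac{3}{2} + h\right)$)
$\left(x{\left(G{\left(-2,-1 \right)} \right)} + m{\left(-4 \right)}\right)^{2} = \left(\left(\frac{3}{2} + \left(9 - -2\right)^{2} + \frac{5 \left(9 - -2\right)}{2}\right) + 1\right)^{2} = \left(\left(\frac{3}{2} + \left(9 + 2\right)^{2} + \frac{5 \left(9 + 2\right)}{2}\right) + 1\right)^{2} = \left(\left(\frac{3}{2} + 11^{2} + \frac{5}{2} \cdot 11\right) + 1\right)^{2} = \left(\left(\frac{3}{2} + 121 + \frac{55}{2}\right) + 1\right)^{2} = \left(150 + 1\right)^{2} = 151^{2} = 22801$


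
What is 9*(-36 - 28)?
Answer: -576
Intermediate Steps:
9*(-36 - 28) = 9*(-64) = -576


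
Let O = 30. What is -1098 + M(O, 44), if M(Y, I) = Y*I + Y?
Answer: 252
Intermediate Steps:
M(Y, I) = Y + I*Y (M(Y, I) = I*Y + Y = Y + I*Y)
-1098 + M(O, 44) = -1098 + 30*(1 + 44) = -1098 + 30*45 = -1098 + 1350 = 252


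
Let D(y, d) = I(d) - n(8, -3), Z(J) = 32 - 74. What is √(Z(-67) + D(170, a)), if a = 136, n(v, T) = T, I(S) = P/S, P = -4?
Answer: I*√45118/34 ≈ 6.2474*I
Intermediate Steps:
I(S) = -4/S
Z(J) = -42
D(y, d) = 3 - 4/d (D(y, d) = -4/d - 1*(-3) = -4/d + 3 = 3 - 4/d)
√(Z(-67) + D(170, a)) = √(-42 + (3 - 4/136)) = √(-42 + (3 - 4*1/136)) = √(-42 + (3 - 1/34)) = √(-42 + 101/34) = √(-1327/34) = I*√45118/34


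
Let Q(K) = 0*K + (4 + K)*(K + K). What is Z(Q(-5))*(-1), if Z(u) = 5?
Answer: -5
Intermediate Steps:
Q(K) = 2*K*(4 + K) (Q(K) = 0 + (4 + K)*(2*K) = 0 + 2*K*(4 + K) = 2*K*(4 + K))
Z(Q(-5))*(-1) = 5*(-1) = -5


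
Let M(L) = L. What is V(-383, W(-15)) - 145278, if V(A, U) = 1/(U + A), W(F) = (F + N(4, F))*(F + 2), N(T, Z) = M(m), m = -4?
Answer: -19757809/136 ≈ -1.4528e+5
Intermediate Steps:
N(T, Z) = -4
W(F) = (-4 + F)*(2 + F) (W(F) = (F - 4)*(F + 2) = (-4 + F)*(2 + F))
V(A, U) = 1/(A + U)
V(-383, W(-15)) - 145278 = 1/(-383 + (-8 + (-15)² - 2*(-15))) - 145278 = 1/(-383 + (-8 + 225 + 30)) - 145278 = 1/(-383 + 247) - 145278 = 1/(-136) - 145278 = -1/136 - 145278 = -19757809/136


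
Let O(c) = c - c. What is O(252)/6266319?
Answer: 0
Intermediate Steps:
O(c) = 0
O(252)/6266319 = 0/6266319 = 0*(1/6266319) = 0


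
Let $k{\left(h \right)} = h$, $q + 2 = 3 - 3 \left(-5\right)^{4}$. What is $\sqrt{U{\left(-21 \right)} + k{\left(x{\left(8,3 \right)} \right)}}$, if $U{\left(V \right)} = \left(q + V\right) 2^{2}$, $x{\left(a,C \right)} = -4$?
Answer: $4 i \sqrt{474} \approx 87.086 i$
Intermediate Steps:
$q = -1874$ ($q = -2 + \left(3 - 3 \left(-5\right)^{4}\right) = -2 + \left(3 - 1875\right) = -2 - 1872 = -1874$)
$U{\left(V \right)} = -7496 + 4 V$ ($U{\left(V \right)} = \left(-1874 + V\right) 2^{2} = \left(-1874 + V\right) 4 = -7496 + 4 V$)
$\sqrt{U{\left(-21 \right)} + k{\left(x{\left(8,3 \right)} \right)}} = \sqrt{\left(-7496 + 4 \left(-21\right)\right) - 4} = \sqrt{\left(-7496 - 84\right) - 4} = \sqrt{-7580 - 4} = \sqrt{-7584} = 4 i \sqrt{474}$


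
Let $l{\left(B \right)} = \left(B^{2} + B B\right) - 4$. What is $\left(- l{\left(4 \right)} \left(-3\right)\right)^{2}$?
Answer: $7056$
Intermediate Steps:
$l{\left(B \right)} = -4 + 2 B^{2}$ ($l{\left(B \right)} = \left(B^{2} + B^{2}\right) - 4 = 2 B^{2} - 4 = -4 + 2 B^{2}$)
$\left(- l{\left(4 \right)} \left(-3\right)\right)^{2} = \left(- (-4 + 2 \cdot 4^{2}) \left(-3\right)\right)^{2} = \left(- (-4 + 2 \cdot 16) \left(-3\right)\right)^{2} = \left(- (-4 + 32) \left(-3\right)\right)^{2} = \left(\left(-1\right) 28 \left(-3\right)\right)^{2} = \left(\left(-28\right) \left(-3\right)\right)^{2} = 84^{2} = 7056$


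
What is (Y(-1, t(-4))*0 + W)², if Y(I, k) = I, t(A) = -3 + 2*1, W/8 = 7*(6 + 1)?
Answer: 153664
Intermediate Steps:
W = 392 (W = 8*(7*(6 + 1)) = 8*(7*7) = 8*49 = 392)
t(A) = -1 (t(A) = -3 + 2 = -1)
(Y(-1, t(-4))*0 + W)² = (-1*0 + 392)² = (0 + 392)² = 392² = 153664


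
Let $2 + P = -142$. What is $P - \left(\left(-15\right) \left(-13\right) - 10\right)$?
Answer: $-329$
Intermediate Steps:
$P = -144$ ($P = -2 - 142 = -144$)
$P - \left(\left(-15\right) \left(-13\right) - 10\right) = -144 - \left(\left(-15\right) \left(-13\right) - 10\right) = -144 - \left(195 - 10\right) = -144 - 185 = -329$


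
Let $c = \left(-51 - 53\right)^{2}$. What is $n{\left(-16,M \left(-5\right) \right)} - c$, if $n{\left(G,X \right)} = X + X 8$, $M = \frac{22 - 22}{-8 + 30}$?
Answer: $-10816$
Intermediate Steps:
$M = 0$ ($M = \frac{0}{22} = 0 \cdot \frac{1}{22} = 0$)
$n{\left(G,X \right)} = 9 X$ ($n{\left(G,X \right)} = X + 8 X = 9 X$)
$c = 10816$ ($c = \left(-104\right)^{2} = 10816$)
$n{\left(-16,M \left(-5\right) \right)} - c = 9 \cdot 0 \left(-5\right) - 10816 = 9 \cdot 0 - 10816 = 0 - 10816 = -10816$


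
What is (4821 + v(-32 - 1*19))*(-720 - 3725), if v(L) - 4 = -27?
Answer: -21327110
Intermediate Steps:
v(L) = -23 (v(L) = 4 - 27 = -23)
(4821 + v(-32 - 1*19))*(-720 - 3725) = (4821 - 23)*(-720 - 3725) = 4798*(-4445) = -21327110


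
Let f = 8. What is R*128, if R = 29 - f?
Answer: 2688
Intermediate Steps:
R = 21 (R = 29 - 1*8 = 29 - 8 = 21)
R*128 = 21*128 = 2688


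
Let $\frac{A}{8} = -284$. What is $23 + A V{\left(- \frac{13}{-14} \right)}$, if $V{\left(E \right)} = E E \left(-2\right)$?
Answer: $\frac{193111}{49} \approx 3941.0$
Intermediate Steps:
$V{\left(E \right)} = - 2 E^{2}$ ($V{\left(E \right)} = E^{2} \left(-2\right) = - 2 E^{2}$)
$A = -2272$ ($A = 8 \left(-284\right) = -2272$)
$23 + A V{\left(- \frac{13}{-14} \right)} = 23 - 2272 \left(- 2 \left(- \frac{13}{-14}\right)^{2}\right) = 23 - 2272 \left(- 2 \left(\left(-13\right) \left(- \frac{1}{14}\right)\right)^{2}\right) = 23 - 2272 \left(- 2 \left(\frac{13}{14}\right)^{2}\right) = 23 - 2272 \left(\left(-2\right) \frac{169}{196}\right) = 23 - - \frac{191984}{49} = 23 + \frac{191984}{49} = \frac{193111}{49}$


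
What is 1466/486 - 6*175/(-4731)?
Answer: 1240991/383211 ≈ 3.2384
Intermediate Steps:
1466/486 - 6*175/(-4731) = 1466*(1/486) - 1050*(-1/4731) = 733/243 + 350/1577 = 1240991/383211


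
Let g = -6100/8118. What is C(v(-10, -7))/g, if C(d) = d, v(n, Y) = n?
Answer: 4059/305 ≈ 13.308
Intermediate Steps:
g = -3050/4059 (g = -6100*1/8118 = -3050/4059 ≈ -0.75142)
C(v(-10, -7))/g = -10/(-3050/4059) = -10*(-4059/3050) = 4059/305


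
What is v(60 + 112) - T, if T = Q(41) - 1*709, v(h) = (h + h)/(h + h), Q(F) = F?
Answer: 669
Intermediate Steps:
v(h) = 1 (v(h) = (2*h)/((2*h)) = (2*h)*(1/(2*h)) = 1)
T = -668 (T = 41 - 1*709 = 41 - 709 = -668)
v(60 + 112) - T = 1 - 1*(-668) = 1 + 668 = 669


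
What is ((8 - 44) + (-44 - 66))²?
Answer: 21316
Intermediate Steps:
((8 - 44) + (-44 - 66))² = (-36 - 110)² = (-146)² = 21316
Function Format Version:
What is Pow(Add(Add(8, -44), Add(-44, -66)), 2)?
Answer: 21316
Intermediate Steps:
Pow(Add(Add(8, -44), Add(-44, -66)), 2) = Pow(Add(-36, -110), 2) = Pow(-146, 2) = 21316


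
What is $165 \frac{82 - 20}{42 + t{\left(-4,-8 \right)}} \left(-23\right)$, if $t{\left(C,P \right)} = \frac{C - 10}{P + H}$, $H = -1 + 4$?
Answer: $- \frac{588225}{112} \approx -5252.0$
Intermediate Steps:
$H = 3$
$t{\left(C,P \right)} = \frac{-10 + C}{3 + P}$ ($t{\left(C,P \right)} = \frac{C - 10}{P + 3} = \frac{-10 + C}{3 + P}$)
$165 \frac{82 - 20}{42 + t{\left(-4,-8 \right)}} \left(-23\right) = 165 \frac{82 - 20}{42 + \frac{-10 - 4}{3 - 8}} \left(-23\right) = 165 \frac{62}{42 + \frac{1}{-5} \left(-14\right)} \left(-23\right) = 165 \frac{62}{42 - - \frac{14}{5}} \left(-23\right) = 165 \frac{62}{42 + \frac{14}{5}} \left(-23\right) = 165 \frac{62}{\frac{224}{5}} \left(-23\right) = 165 \cdot 62 \cdot \frac{5}{224} \left(-23\right) = 165 \cdot \frac{155}{112} \left(-23\right) = \frac{25575}{112} \left(-23\right) = - \frac{588225}{112}$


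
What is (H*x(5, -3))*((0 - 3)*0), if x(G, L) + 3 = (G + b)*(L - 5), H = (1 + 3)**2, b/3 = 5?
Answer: 0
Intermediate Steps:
b = 15 (b = 3*5 = 15)
H = 16 (H = 4**2 = 16)
x(G, L) = -3 + (-5 + L)*(15 + G) (x(G, L) = -3 + (G + 15)*(L - 5) = -3 + (15 + G)*(-5 + L) = -3 + (-5 + L)*(15 + G))
(H*x(5, -3))*((0 - 3)*0) = (16*(-78 - 5*5 + 15*(-3) + 5*(-3)))*((0 - 3)*0) = (16*(-78 - 25 - 45 - 15))*(-3*0) = (16*(-163))*0 = -2608*0 = 0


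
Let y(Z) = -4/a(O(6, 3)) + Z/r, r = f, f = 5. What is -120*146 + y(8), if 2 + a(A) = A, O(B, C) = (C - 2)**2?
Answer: -87572/5 ≈ -17514.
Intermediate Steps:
O(B, C) = (-2 + C)**2
a(A) = -2 + A
r = 5
y(Z) = 4 + Z/5 (y(Z) = -4/(-2 + (-2 + 3)**2) + Z/5 = -4/(-2 + 1**2) + Z*(1/5) = -4/(-2 + 1) + Z/5 = -4/(-1) + Z/5 = -4*(-1) + Z/5 = 4 + Z/5)
-120*146 + y(8) = -120*146 + (4 + (1/5)*8) = -17520 + (4 + 8/5) = -17520 + 28/5 = -87572/5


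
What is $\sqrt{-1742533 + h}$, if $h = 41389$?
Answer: $6 i \sqrt{47254} \approx 1304.3 i$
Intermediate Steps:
$\sqrt{-1742533 + h} = \sqrt{-1742533 + 41389} = \sqrt{-1701144} = 6 i \sqrt{47254}$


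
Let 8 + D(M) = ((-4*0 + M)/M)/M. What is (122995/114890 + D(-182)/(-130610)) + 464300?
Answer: 126803059396953963/273105248780 ≈ 4.6430e+5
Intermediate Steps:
D(M) = -8 + 1/M (D(M) = -8 + ((-4*0 + M)/M)/M = -8 + ((0 + M)/M)/M = -8 + (M/M)/M = -8 + 1/M)
(122995/114890 + D(-182)/(-130610)) + 464300 = (122995/114890 + (-8 + 1/(-182))/(-130610)) + 464300 = (122995*(1/114890) + (-8 - 1/182)*(-1/130610)) + 464300 = (24599/22978 - 1457/182*(-1/130610)) + 464300 = (24599/22978 + 1457/23771020) + 464300 = 292388399963/273105248780 + 464300 = 126803059396953963/273105248780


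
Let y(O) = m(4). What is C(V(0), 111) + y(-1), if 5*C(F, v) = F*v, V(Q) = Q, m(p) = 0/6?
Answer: 0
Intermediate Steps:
m(p) = 0 (m(p) = 0*(⅙) = 0)
C(F, v) = F*v/5 (C(F, v) = (F*v)/5 = F*v/5)
y(O) = 0
C(V(0), 111) + y(-1) = (⅕)*0*111 + 0 = 0 + 0 = 0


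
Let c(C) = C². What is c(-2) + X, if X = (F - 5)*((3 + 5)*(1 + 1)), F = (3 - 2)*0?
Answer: -76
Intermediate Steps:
F = 0 (F = 1*0 = 0)
X = -80 (X = (0 - 5)*((3 + 5)*(1 + 1)) = -40*2 = -5*16 = -80)
c(-2) + X = (-2)² - 80 = 4 - 80 = -76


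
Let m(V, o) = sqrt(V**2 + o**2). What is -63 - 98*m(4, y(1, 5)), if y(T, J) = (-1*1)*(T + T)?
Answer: -63 - 196*sqrt(5) ≈ -501.27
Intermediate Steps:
y(T, J) = -2*T
-63 - 98*m(4, y(1, 5)) = -63 - 98*sqrt(4**2 + (-2*1)**2) = -63 - 98*sqrt(16 + (-2)**2) = -63 - 98*sqrt(16 + 4) = -63 - 196*sqrt(5)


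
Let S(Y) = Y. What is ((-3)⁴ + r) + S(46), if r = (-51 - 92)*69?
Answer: -9740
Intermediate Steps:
r = -9867 (r = -143*69 = -9867)
((-3)⁴ + r) + S(46) = ((-3)⁴ - 9867) + 46 = (81 - 9867) + 46 = -9786 + 46 = -9740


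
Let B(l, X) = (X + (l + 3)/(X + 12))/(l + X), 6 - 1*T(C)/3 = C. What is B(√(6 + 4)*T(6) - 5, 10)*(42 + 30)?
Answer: 7848/55 ≈ 142.69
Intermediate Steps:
T(C) = 18 - 3*C
B(l, X) = (X + (3 + l)/(12 + X))/(X + l)
B(√(6 + 4)*T(6) - 5, 10)*(42 + 30) = ((3 + (√(6 + 4)*(18 - 3*6) - 5) + 10² + 12*10)/(10² + 12*10 + 12*(√(6 + 4)*(18 - 3*6) - 5) + 10*(√(6 + 4)*(18 - 3*6) - 5)))*(42 + 30) = ((3 + (√10*(18 - 18) - 5) + 100 + 120)/(100 + 120 + 12*(√10*(18 - 18) - 5) + 10*(√10*(18 - 18) - 5)))*72 = ((3 + (√10*0 - 5) + 100 + 120)/(100 + 120 + 12*(√10*0 - 5) + 10*(√10*0 - 5)))*72 = ((3 + (0 - 5) + 100 + 120)/(100 + 120 + 12*(0 - 5) + 10*(0 - 5)))*72 = ((3 - 5 + 100 + 120)/(100 + 120 + 12*(-5) + 10*(-5)))*72 = (218/(100 + 120 - 60 - 50))*72 = (218/110)*72 = ((1/110)*218)*72 = (109/55)*72 = 7848/55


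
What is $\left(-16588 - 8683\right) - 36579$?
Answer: $-61850$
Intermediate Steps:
$\left(-16588 - 8683\right) - 36579 = -25271 - 36579 = -61850$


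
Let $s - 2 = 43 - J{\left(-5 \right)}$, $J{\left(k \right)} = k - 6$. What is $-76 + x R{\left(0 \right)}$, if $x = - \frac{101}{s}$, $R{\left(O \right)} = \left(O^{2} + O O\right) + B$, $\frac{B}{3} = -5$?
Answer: $- \frac{2741}{56} \approx -48.946$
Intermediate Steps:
$B = -15$ ($B = 3 \left(-5\right) = -15$)
$J{\left(k \right)} = -6 + k$ ($J{\left(k \right)} = k - 6 = -6 + k$)
$s = 56$ ($s = 2 + \left(43 - \left(-6 - 5\right)\right) = 2 + \left(43 - -11\right) = 2 + \left(43 + 11\right) = 2 + 54 = 56$)
$R{\left(O \right)} = -15 + 2 O^{2}$ ($R{\left(O \right)} = \left(O^{2} + O O\right) - 15 = \left(O^{2} + O^{2}\right) - 15 = 2 O^{2} - 15 = -15 + 2 O^{2}$)
$x = - \frac{101}{56} \approx -1.8036$
$-76 + x R{\left(0 \right)} = -76 - \frac{101 \left(-15 + 2 \cdot 0^{2}\right)}{56} = -76 - \frac{101 \left(-15 + 2 \cdot 0\right)}{56} = -76 - \frac{101 \left(-15 + 0\right)}{56} = -76 - - \frac{1515}{56} = -76 + \frac{1515}{56} = - \frac{2741}{56}$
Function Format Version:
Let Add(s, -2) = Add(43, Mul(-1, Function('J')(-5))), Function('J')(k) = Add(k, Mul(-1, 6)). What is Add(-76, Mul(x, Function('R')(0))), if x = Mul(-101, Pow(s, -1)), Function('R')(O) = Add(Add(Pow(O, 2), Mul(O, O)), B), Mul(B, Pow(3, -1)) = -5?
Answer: Rational(-2741, 56) ≈ -48.946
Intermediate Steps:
B = -15 (B = Mul(3, -5) = -15)
Function('J')(k) = Add(-6, k) (Function('J')(k) = Add(k, -6) = Add(-6, k))
s = 56 (s = Add(2, Add(43, Mul(-1, Add(-6, -5)))) = Add(2, Add(43, Mul(-1, -11))) = Add(2, Add(43, 11)) = Add(2, 54) = 56)
Function('R')(O) = Add(-15, Mul(2, Pow(O, 2))) (Function('R')(O) = Add(Add(Pow(O, 2), Mul(O, O)), -15) = Add(Add(Pow(O, 2), Pow(O, 2)), -15) = Add(Mul(2, Pow(O, 2)), -15) = Add(-15, Mul(2, Pow(O, 2))))
x = Rational(-101, 56) (x = Mul(-101, Pow(56, -1)) = Mul(-101, Rational(1, 56)) = Rational(-101, 56) ≈ -1.8036)
Add(-76, Mul(x, Function('R')(0))) = Add(-76, Mul(Rational(-101, 56), Add(-15, Mul(2, Pow(0, 2))))) = Add(-76, Mul(Rational(-101, 56), Add(-15, Mul(2, 0)))) = Add(-76, Mul(Rational(-101, 56), Add(-15, 0))) = Add(-76, Mul(Rational(-101, 56), -15)) = Add(-76, Rational(1515, 56)) = Rational(-2741, 56)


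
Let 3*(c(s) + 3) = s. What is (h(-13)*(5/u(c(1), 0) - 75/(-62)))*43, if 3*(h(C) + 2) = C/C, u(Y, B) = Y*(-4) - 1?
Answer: -222525/1798 ≈ -123.76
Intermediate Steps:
c(s) = -3 + s/3
u(Y, B) = -1 - 4*Y (u(Y, B) = -4*Y - 1 = -1 - 4*Y)
h(C) = -5/3 (h(C) = -2 + (C/C)/3 = -2 + (⅓)*1 = -2 + ⅓ = -5/3)
(h(-13)*(5/u(c(1), 0) - 75/(-62)))*43 = -5*(5/(-1 - 4*(-3 + (⅓)*1)) - 75/(-62))/3*43 = -5*(5/(-1 - 4*(-3 + ⅓)) - 75*(-1/62))/3*43 = -5*(5/(-1 - 4*(-8/3)) + 75/62)/3*43 = -5*(5/(-1 + 32/3) + 75/62)/3*43 = -5*(5/(29/3) + 75/62)/3*43 = -5*(5*(3/29) + 75/62)/3*43 = -5*(15/29 + 75/62)/3*43 = -5/3*3105/1798*43 = -5175/1798*43 = -222525/1798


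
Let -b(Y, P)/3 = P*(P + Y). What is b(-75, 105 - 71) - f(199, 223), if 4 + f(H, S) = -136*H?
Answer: 31250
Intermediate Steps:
f(H, S) = -4 - 136*H
b(Y, P) = -3*P*(P + Y)
b(-75, 105 - 71) - f(199, 223) = -3*(105 - 71)*((105 - 71) - 75) - (-4 - 136*199) = -3*34*(34 - 75) - (-4 - 27064) = -3*34*(-41) - 1*(-27068) = 4182 + 27068 = 31250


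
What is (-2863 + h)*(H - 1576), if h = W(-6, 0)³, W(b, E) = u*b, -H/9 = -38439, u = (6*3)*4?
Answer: -27765038425625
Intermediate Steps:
u = 72 (u = 18*4 = 72)
H = 345951 (H = -9*(-38439) = 345951)
W(b, E) = 72*b
h = -80621568 (h = (72*(-6))³ = (-432)³ = -80621568)
(-2863 + h)*(H - 1576) = (-2863 - 80621568)*(345951 - 1576) = -80624431*344375 = -27765038425625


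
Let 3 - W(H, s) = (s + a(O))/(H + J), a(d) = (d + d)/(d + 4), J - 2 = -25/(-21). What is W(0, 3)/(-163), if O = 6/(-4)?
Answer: -816/54605 ≈ -0.014944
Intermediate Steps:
O = -3/2 (O = 6*(-1/4) = -3/2 ≈ -1.5000)
J = 67/21 (J = 2 - 25/(-21) = 2 - 25*(-1/21) = 2 + 25/21 = 67/21 ≈ 3.1905)
a(d) = 2*d/(4 + d) (a(d) = (2*d)/(4 + d) = 2*d/(4 + d))
W(H, s) = 3 - (-6/5 + s)/(67/21 + H) (W(H, s) = 3 - (s + 2*(-3/2)/(4 - 3/2))/(H + 67/21) = 3 - (s + 2*(-3/2)/(5/2))/(67/21 + H) = 3 - (s + 2*(-3/2)*(2/5))/(67/21 + H) = 3 - (s - 6/5)/(67/21 + H) = 3 - (-6/5 + s)/(67/21 + H))
W(0, 3)/(-163) = (3*(377 - 35*3 + 105*0)/(5*(67 + 21*0)))/(-163) = (3*(377 - 105 + 0)/(5*(67 + 0)))*(-1/163) = ((3/5)*272/67)*(-1/163) = ((3/5)*(1/67)*272)*(-1/163) = (816/335)*(-1/163) = -816/54605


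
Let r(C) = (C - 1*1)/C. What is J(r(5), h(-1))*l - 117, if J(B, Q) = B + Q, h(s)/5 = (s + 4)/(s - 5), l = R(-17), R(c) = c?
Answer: -881/10 ≈ -88.100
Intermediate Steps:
l = -17
r(C) = (-1 + C)/C (r(C) = (C - 1)/C = (-1 + C)/C)
h(s) = 5*(4 + s)/(-5 + s) (h(s) = 5*((s + 4)/(s - 5)) = 5*((4 + s)/(-5 + s)) = 5*(4 + s)/(-5 + s))
J(r(5), h(-1))*l - 117 = ((-1 + 5)/5 + 5*(4 - 1)/(-5 - 1))*(-17) - 117 = ((⅕)*4 + 5*3/(-6))*(-17) - 117 = (⅘ + 5*(-⅙)*3)*(-17) - 117 = (⅘ - 5/2)*(-17) - 117 = -17/10*(-17) - 117 = 289/10 - 117 = -881/10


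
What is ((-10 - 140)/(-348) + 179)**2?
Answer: 108305649/3364 ≈ 32196.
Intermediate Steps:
((-10 - 140)/(-348) + 179)**2 = (-150*(-1/348) + 179)**2 = (25/58 + 179)**2 = (10407/58)**2 = 108305649/3364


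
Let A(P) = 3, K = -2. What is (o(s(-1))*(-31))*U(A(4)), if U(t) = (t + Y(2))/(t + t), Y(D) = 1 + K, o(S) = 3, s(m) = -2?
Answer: -31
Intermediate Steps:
Y(D) = -1 (Y(D) = 1 - 2 = -1)
U(t) = (-1 + t)/(2*t) (U(t) = (t - 1)/(t + t) = (-1 + t)/((2*t)) = (-1 + t)*(1/(2*t)) = (-1 + t)/(2*t))
(o(s(-1))*(-31))*U(A(4)) = (3*(-31))*((1/2)*(-1 + 3)/3) = -93*2/(2*3) = -93*1/3 = -31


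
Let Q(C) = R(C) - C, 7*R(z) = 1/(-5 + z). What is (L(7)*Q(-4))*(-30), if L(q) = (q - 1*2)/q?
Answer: -12550/147 ≈ -85.374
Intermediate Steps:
R(z) = 1/(7*(-5 + z))
Q(C) = -C + 1/(7*(-5 + C)) (Q(C) = 1/(7*(-5 + C)) - C = -C + 1/(7*(-5 + C)))
L(q) = (-2 + q)/q (L(q) = (q - 2)/q = (-2 + q)/q)
(L(7)*Q(-4))*(-30) = (((-2 + 7)/7)*((⅐ - 1*(-4)*(-5 - 4))/(-5 - 4)))*(-30) = (((⅐)*5)*((⅐ - 1*(-4)*(-9))/(-9)))*(-30) = (5*(-(⅐ - 36)/9)/7)*(-30) = (5*(-⅑*(-251/7))/7)*(-30) = ((5/7)*(251/63))*(-30) = (1255/441)*(-30) = -12550/147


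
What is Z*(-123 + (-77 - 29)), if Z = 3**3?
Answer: -6183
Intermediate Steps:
Z = 27
Z*(-123 + (-77 - 29)) = 27*(-123 + (-77 - 29)) = 27*(-123 - 106) = 27*(-229) = -6183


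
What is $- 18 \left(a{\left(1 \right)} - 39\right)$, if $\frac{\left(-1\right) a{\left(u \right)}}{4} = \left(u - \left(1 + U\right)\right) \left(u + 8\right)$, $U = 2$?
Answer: $-594$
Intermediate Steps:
$a{\left(u \right)} = - 4 \left(-3 + u\right) \left(8 + u\right)$ ($a{\left(u \right)} = - 4 \left(u - 3\right) \left(u + 8\right) = - 4 \left(u - 3\right) \left(8 + u\right) = - 4 \left(-3 + u\right) \left(8 + u\right)$)
$- 18 \left(a{\left(1 \right)} - 39\right) = - 18 \left(\left(96 - 20 - 4 \cdot 1^{2}\right) - 39\right) = - 18 \left(\left(96 - 20 - 4\right) - 39\right) = - 18 \left(72 - 39\right) = \left(-18\right) 33 = -594$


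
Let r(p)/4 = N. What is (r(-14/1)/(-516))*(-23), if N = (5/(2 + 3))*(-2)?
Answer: -46/129 ≈ -0.35659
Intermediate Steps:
N = -2 (N = (5/5)*(-2) = ((⅕)*5)*(-2) = 1*(-2) = -2)
r(p) = -8 (r(p) = 4*(-2) = -8)
(r(-14/1)/(-516))*(-23) = -8/(-516)*(-23) = -8*(-1/516)*(-23) = (2/129)*(-23) = -46/129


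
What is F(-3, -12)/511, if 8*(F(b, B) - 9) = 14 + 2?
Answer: 11/511 ≈ 0.021526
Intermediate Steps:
F(b, B) = 11 (F(b, B) = 9 + (14 + 2)/8 = 9 + (⅛)*16 = 9 + 2 = 11)
F(-3, -12)/511 = 11/511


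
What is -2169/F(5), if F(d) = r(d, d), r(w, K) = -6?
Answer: 723/2 ≈ 361.50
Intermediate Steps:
F(d) = -6
-2169/F(5) = -2169/(-6) = -2169*(-1/6) = 723/2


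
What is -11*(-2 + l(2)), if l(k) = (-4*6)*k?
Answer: 550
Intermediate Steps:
l(k) = -24*k
-11*(-2 + l(2)) = -11*(-2 - 24*2) = -11*(-2 - 48) = -11*(-50) = 550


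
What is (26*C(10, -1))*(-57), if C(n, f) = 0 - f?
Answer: -1482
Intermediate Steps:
C(n, f) = -f
(26*C(10, -1))*(-57) = (26*(-1*(-1)))*(-57) = (26*1)*(-57) = 26*(-57) = -1482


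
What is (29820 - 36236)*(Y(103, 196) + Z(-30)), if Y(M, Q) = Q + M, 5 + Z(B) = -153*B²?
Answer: 881596896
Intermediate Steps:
Z(B) = -5 - 153*B²
Y(M, Q) = M + Q
(29820 - 36236)*(Y(103, 196) + Z(-30)) = (29820 - 36236)*((103 + 196) + (-5 - 153*(-30)²)) = -6416*(299 + (-5 - 153*900)) = -6416*(299 + (-5 - 137700)) = -6416*(299 - 137705) = -6416*(-137406) = 881596896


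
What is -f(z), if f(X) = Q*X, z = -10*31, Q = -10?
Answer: -3100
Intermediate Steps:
z = -310 (z = -1*310 = -310)
f(X) = -10*X
-f(z) = -(-10)*(-310) = -1*3100 = -3100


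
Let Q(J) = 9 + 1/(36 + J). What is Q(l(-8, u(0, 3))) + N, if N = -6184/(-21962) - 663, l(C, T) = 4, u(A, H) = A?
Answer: -287128299/439240 ≈ -653.69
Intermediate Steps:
N = -7277311/10981 (N = -6184*(-1/21962) - 663 = 3092/10981 - 663 = -7277311/10981 ≈ -662.72)
Q(l(-8, u(0, 3))) + N = (325 + 9*4)/(36 + 4) - 7277311/10981 = (325 + 36)/40 - 7277311/10981 = (1/40)*361 - 7277311/10981 = 361/40 - 7277311/10981 = -287128299/439240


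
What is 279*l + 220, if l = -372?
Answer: -103568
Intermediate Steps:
279*l + 220 = 279*(-372) + 220 = -103788 + 220 = -103568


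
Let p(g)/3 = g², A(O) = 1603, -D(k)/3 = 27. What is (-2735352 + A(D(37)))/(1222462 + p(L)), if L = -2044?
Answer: -2733749/13756270 ≈ -0.19873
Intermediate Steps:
D(k) = -81 (D(k) = -3*27 = -81)
p(g) = 3*g²
(-2735352 + A(D(37)))/(1222462 + p(L)) = (-2735352 + 1603)/(1222462 + 3*(-2044)²) = -2733749/(1222462 + 3*4177936) = -2733749/(1222462 + 12533808) = -2733749/13756270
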